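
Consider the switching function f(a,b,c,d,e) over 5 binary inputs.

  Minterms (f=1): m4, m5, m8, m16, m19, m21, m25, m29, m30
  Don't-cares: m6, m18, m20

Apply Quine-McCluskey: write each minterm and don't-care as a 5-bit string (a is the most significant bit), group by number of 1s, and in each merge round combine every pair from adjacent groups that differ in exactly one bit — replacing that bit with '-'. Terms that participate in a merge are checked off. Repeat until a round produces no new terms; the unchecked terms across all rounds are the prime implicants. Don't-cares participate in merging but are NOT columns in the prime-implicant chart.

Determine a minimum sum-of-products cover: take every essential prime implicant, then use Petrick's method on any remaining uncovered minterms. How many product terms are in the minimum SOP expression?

Round 0: 00100✓ 00101✓ 00110✓ 01000 10000✓ 10010✓ 10011✓ 10100✓ 10101✓ 11001✓ 11101✓ 11110
Round 1: -0100✓ -0101✓ 001-0 0010-✓ 1-101 10-00 100-0 1001- 1010-✓ 11-01
Round 2: -010-
PIs = {-010-, 001-0, 01000, 1-101, 10-00, 100-0, 1001-, 11-01, 11110}
Coverage chart:
  m4: -010-,001-0
  m5: -010- ←essential
  m8: 01000 ←essential
  m16: 10-00,100-0
  m19: 1001- ←essential
  m21: -010-,1-101
  m25: 11-01 ←essential
  m29: 1-101,11-01
  m30: 11110 ←essential
Essential: -010-, 01000, 1001-, 11-01, 11110
Petrick residual → 10-00
Min cover (6 terms): b'cd' + a'bc'd'e' + ab'd'e' + ab'c'd + abd'e + abcde'

6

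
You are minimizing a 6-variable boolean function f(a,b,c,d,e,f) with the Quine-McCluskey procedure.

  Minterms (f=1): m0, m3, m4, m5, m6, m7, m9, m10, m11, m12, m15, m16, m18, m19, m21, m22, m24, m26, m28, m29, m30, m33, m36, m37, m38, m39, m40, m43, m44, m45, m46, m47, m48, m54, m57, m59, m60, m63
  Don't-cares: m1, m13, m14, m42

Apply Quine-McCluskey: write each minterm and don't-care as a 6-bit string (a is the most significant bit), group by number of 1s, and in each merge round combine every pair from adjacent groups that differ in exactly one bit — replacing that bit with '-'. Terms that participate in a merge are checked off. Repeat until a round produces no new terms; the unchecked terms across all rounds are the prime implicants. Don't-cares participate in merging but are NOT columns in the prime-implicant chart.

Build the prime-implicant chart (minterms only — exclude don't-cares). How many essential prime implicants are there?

10

[col 0] 000000*, 000001*, 000011*, 000100*, 000101*, 000110*, 000111*, 001001*, 001010*, 001011*, 001100*, 001101*, 001110*, 001111*, 010000*, 010010*, 010011*, 010101*, 010110*, 011000*, 011010*, 011100*, 011101*, 011110*, 100001*, 100100*, 100101*, 100110*, 100111*, 101000*, 101010*, 101011*, 101100*, 101101*, 101110*, 101111*, 110000*, 110110*, 111001*, 111011*, 111100*, 111111*
[col 1] -00001*, -00100*, -00101*, -00110*, -00111*, -01010*, -01011*, -01100*, -01101*, -01110*, -01111*, -10000, -10110*, -11100*, 0-0000, 0-0011, 0-0101*, 0-0110*, 0-1010*, 0-1100*, 0-1101*, 0-1110*, 00-001*, 00-011*, 00-100*, 00-101*, 00-110*, 00-111*, 000-00*, 000-01*, 000-11*, 0000-1*, 00000-*, 0001-0*, 0001-1*, 00010-*, 00011-*, 001-01*, 001-10*, 001-11*, 0010-1*, 00101-*, 0011-0*, 0011-1*, 00110-*, 00111-*, 01-000*, 01-010*, 01-101*, 01-110*, 010-10*, 0100-0*, 01001-, 011-00*, 011-10*, 0110-0*, 0111-0*, 01110-*, 1-0110*, 1-1011*, 1-1100*, 1-1111*, 10-100*, 10-101*, 10-110*, 10-111*, 100-01*, 1001-0*, 1001-1*, 10010-*, 10011-*, 101-00*, 101-10*, 101-11*, 1010-0*, 10101-*, 1011-0*, 1011-1*, 10110-*, 10111-*, 111-11*, 1110-1
[col 2] --0110, --1100, -0-100*, -0-101*, -0-110*, -0-111*, -00-01, -001-0*, -001-1*, -0010-*, -0011-*, -01-10*, -01-11*, -0101-*, -011-0*, -011-1*, -0110-*, -0111-*, 0--101, 0--110, 0-1-10, 0-11-0, 0-110-, 00--01*, 00--11*, 00-0-1*, 00-1-0*, 00-1-1*, 00-10-*, 00-11-*, 000--1*, 000-0-, 0001--*, 001--1*, 001-1-*, 0011--*, 01--10, 01-0-0, 011--0, 1-1-11, 10-1-0*, 10-1-1*, 10-10-*, 10-11-*, 1001--*, 101--0, 101-1-*, 1011--*
[col 3] -0-1-0*, -0-1-1*, -0-10-*, -0-11-*, -001--*, -01-1-, -011--*, 00---1, 00-1--*, 10-1--*
[col 4] -0-1--
Prime implicants: --0110, --1100, -0-1--, -00-01, -01-1-, -10000, 0--101, 0--110, 0-0000, 0-0011, 0-1-10, 0-11-0, 0-110-, 00---1, 000-0-, 01--10, 01-0-0, 01001-, 011--0, 1-1-11, 101--0, 1110-1
PI chart (minterm → PIs covering it):
  0 | 0-0000,000-0-
  3 | 0-0011,00---1
  4 | -0-1--,000-0-
  5 | -0-1--,-00-01,0--101,00---1,000-0-
  6 | --0110,-0-1--,0--110
  7 | -0-1--,00---1
  9 | 00---1  (sole → essential)
  10 | -01-1-,0-1-10
  11 | -01-1-,00---1
  12 | --1100,-0-1--,0-11-0,0-110-
  15 | -0-1--,-01-1-,00---1
  16 | -10000,0-0000,01-0-0
  18 | 01--10,01-0-0,01001-
  19 | 0-0011,01001-
  21 | 0--101  (sole → essential)
  22 | --0110,0--110,01--10
  24 | 01-0-0,011--0
  26 | 0-1-10,01--10,01-0-0,011--0
  28 | --1100,0-11-0,0-110-,011--0
  29 | 0--101,0-110-
  30 | 0--110,0-1-10,0-11-0,01--10,011--0
  33 | -00-01  (sole → essential)
  36 | -0-1--  (sole → essential)
  37 | -0-1--,-00-01
  38 | --0110,-0-1--
  39 | -0-1--  (sole → essential)
  40 | 101--0  (sole → essential)
  43 | -01-1-,1-1-11
  44 | --1100,-0-1--,101--0
  45 | -0-1--  (sole → essential)
  46 | -0-1--,-01-1-,101--0
  47 | -0-1--,-01-1-,1-1-11
  48 | -10000  (sole → essential)
  54 | --0110  (sole → essential)
  57 | 1110-1  (sole → essential)
  59 | 1-1-11,1110-1
  60 | --1100  (sole → essential)
  63 | 1-1-11  (sole → essential)
Essential prime implicants: --0110, --1100, -0-1--, -00-01, -10000, 0--101, 00---1, 1-1-11, 101--0, 1110-1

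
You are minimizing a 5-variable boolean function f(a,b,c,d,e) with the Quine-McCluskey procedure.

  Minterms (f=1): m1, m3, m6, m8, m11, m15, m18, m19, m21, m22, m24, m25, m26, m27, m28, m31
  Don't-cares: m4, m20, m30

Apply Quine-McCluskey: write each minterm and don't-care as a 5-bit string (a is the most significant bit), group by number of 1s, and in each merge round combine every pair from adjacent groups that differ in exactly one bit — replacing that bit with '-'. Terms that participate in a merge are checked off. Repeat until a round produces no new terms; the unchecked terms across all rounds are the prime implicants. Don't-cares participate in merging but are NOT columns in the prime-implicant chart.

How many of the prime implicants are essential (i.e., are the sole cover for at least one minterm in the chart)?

size-2^0 implicants → 00001(✓)  00011(✓)  00100(✓)  00110(✓)  01000(✓)  01011(✓)  01111(✓)  10010(✓)  10011(✓)  10100(✓)  10101(✓)  10110(✓)  11000(✓)  11001(✓)  11010(✓)  11011(✓)  11100(✓)  11110(✓)  11111(✓)
size-2^1 implicants → -0011(✓)  -0100(✓)  -0110(✓)  -1000  -1011(✓)  -1111(✓)  0-011(✓)  000-1  001-0(✓)  01-11(✓)  1-010(✓)  1-011(✓)  1-100(✓)  1-110(✓)  10-10(✓)  1001-(✓)  101-0(✓)  1010-  11-00(✓)  11-10(✓)  11-11(✓)  110-0(✓)  110-1(✓)  1100-(✓)  1101-(✓)  111-0(✓)  1111-(✓)
size-2^2 implicants → --011  -01-0  -1-11  1--10  1-01-  1-1-0  11--0  11-1-  110--
Unchecked terms (primes): --011, -01-0, -1-11, -1000, 000-1, 1--10, 1-01-, 1-1-0, 1010-, 11--0, 11-1-, 110--
Minterm coverage:
  m1 ⊆ 000-1 [E]
  m3 ⊆ --011,000-1
  m6 ⊆ -01-0 [E]
  m8 ⊆ -1000 [E]
  m11 ⊆ --011,-1-11
  m15 ⊆ -1-11 [E]
  m18 ⊆ 1--10,1-01-
  m19 ⊆ --011,1-01-
  m21 ⊆ 1010- [E]
  m22 ⊆ -01-0,1--10,1-1-0
  m24 ⊆ -1000,11--0,110--
  m25 ⊆ 110-- [E]
  m26 ⊆ 1--10,1-01-,11--0,11-1-,110--
  m27 ⊆ --011,-1-11,1-01-,11-1-,110--
  m28 ⊆ 1-1-0,11--0
  m31 ⊆ -1-11,11-1-
E = {-01-0, -1-11, -1000, 000-1, 1010-, 110--}

6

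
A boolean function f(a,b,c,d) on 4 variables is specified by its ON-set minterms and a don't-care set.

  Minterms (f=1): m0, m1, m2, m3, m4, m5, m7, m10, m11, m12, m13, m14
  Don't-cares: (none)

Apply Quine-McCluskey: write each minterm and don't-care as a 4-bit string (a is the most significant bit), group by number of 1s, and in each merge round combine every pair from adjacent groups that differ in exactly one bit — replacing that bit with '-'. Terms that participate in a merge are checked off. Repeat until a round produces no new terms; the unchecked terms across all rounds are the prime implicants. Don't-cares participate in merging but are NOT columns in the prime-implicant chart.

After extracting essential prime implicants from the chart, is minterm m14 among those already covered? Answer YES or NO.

NO

[col 0] 0000*, 0001*, 0010*, 0011*, 0100*, 0101*, 0111*, 1010*, 1011*, 1100*, 1101*, 1110*
[col 1] -010*, -011*, -100*, -101*, 0-00*, 0-01*, 0-11*, 00-0*, 00-1*, 000-*, 001-*, 01-1*, 010-*, 1-10, 101-*, 11-0, 110-*
[col 2] -01-, -10-, 0--1, 0-0-, 00--
Prime implicants: -01-, -10-, 0--1, 0-0-, 00--, 1-10, 11-0
PI chart (minterm → PIs covering it):
  0 | 0-0-,00--
  1 | 0--1,0-0-,00--
  2 | -01-,00--
  3 | -01-,0--1,00--
  4 | -10-,0-0-
  5 | -10-,0--1,0-0-
  7 | 0--1  (sole → essential)
  10 | -01-,1-10
  11 | -01-  (sole → essential)
  12 | -10-,11-0
  13 | -10-  (sole → essential)
  14 | 1-10,11-0
Essential prime implicants: -01-, -10-, 0--1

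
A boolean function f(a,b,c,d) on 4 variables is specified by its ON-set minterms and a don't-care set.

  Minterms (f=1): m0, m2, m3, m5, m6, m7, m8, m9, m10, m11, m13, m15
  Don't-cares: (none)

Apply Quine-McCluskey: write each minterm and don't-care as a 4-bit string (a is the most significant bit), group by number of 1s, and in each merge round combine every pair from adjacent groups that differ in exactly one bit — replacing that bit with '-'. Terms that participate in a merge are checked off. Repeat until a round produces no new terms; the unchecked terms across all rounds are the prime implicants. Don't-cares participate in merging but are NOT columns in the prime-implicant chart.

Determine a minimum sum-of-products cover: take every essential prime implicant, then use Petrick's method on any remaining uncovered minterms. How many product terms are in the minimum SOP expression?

size-2^0 implicants → 0000(✓)  0010(✓)  0011(✓)  0101(✓)  0110(✓)  0111(✓)  1000(✓)  1001(✓)  1010(✓)  1011(✓)  1101(✓)  1111(✓)
size-2^1 implicants → -000(✓)  -010(✓)  -011(✓)  -101(✓)  -111(✓)  0-10(✓)  0-11(✓)  00-0(✓)  001-(✓)  01-1(✓)  011-(✓)  1-01(✓)  1-11(✓)  10-0(✓)  10-1(✓)  100-(✓)  101-(✓)  11-1(✓)
size-2^2 implicants → --11  -0-0  -01-  -1-1  0-1-  1--1  10--
Unchecked terms (primes): --11, -0-0, -01-, -1-1, 0-1-, 1--1, 10--
Minterm coverage:
  m0 ⊆ -0-0 [E]
  m2 ⊆ -0-0,-01-,0-1-
  m3 ⊆ --11,-01-,0-1-
  m5 ⊆ -1-1 [E]
  m6 ⊆ 0-1- [E]
  m7 ⊆ --11,-1-1,0-1-
  m8 ⊆ -0-0,10--
  m9 ⊆ 1--1,10--
  m10 ⊆ -0-0,-01-,10--
  m11 ⊆ --11,-01-,1--1,10--
  m13 ⊆ -1-1,1--1
  m15 ⊆ --11,-1-1,1--1
E = {-0-0, -1-1, 0-1-}
Petrick residual → 1--1
Cover = b'd' + bd + a'c + ad  |cover|=4

4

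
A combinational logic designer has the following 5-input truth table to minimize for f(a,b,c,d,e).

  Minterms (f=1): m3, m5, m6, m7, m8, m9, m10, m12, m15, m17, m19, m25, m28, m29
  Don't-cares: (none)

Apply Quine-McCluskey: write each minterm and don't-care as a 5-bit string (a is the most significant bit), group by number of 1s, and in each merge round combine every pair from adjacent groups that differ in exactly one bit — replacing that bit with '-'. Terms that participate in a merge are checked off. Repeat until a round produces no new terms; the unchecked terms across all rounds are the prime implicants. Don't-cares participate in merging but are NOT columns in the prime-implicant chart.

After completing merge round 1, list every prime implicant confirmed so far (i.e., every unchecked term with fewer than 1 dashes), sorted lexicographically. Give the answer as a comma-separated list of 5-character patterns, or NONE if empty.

[col 0] 00011*, 00101*, 00110*, 00111*, 01000*, 01001*, 01010*, 01100*, 01111*, 10001*, 10011*, 11001*, 11100*, 11101*
[col 1] -0011, -1001, -1100, 0-111, 00-11, 001-1, 0011-, 01-00, 010-0, 0100-, 1-001, 100-1, 11-01, 1110-
Prime implicants: -0011, -1001, -1100, 0-111, 00-11, 001-1, 0011-, 01-00, 010-0, 0100-, 1-001, 100-1, 11-01, 1110-

NONE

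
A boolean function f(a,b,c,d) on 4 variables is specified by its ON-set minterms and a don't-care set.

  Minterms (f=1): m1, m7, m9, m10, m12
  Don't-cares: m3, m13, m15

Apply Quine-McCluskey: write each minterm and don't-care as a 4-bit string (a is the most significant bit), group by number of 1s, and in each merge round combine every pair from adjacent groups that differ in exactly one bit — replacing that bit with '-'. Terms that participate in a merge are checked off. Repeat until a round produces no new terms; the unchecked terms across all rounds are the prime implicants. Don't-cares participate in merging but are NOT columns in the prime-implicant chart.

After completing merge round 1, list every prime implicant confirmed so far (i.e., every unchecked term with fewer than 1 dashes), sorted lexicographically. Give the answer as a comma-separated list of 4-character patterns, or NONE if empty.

Round 0: 0001✓ 0011✓ 0111✓ 1001✓ 1010 1100✓ 1101✓ 1111✓
Round 1: -001 -111 0-11 00-1 1-01 11-1 110-
PIs = {-001, -111, 0-11, 00-1, 1-01, 1010, 11-1, 110-}

1010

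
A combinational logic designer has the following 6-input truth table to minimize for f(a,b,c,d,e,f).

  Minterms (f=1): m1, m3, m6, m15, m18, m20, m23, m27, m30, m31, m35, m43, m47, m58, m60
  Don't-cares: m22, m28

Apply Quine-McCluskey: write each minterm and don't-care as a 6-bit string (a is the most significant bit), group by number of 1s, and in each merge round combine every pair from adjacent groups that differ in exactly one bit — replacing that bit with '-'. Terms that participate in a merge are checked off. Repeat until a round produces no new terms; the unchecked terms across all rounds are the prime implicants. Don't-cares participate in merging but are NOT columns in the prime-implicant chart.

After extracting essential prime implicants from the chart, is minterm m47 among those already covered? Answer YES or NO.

NO

[col 0] 000001*, 000011*, 000110*, 001111*, 010010*, 010100*, 010110*, 010111*, 011011*, 011100*, 011110*, 011111*, 100011*, 101011*, 101111*, 111010, 111100*
[col 1] -00011, -01111, -11100, 0-0110, 0-1111, 0000-1, 01-100*, 01-110*, 01-111*, 010-10, 0101-0*, 01011-*, 011-11, 0111-0*, 01111-*, 10-011, 101-11
[col 2] 01-1-0, 01-11-
Prime implicants: -00011, -01111, -11100, 0-0110, 0-1111, 0000-1, 01-1-0, 01-11-, 010-10, 011-11, 10-011, 101-11, 111010
PI chart (minterm → PIs covering it):
  1 | 0000-1  (sole → essential)
  3 | -00011,0000-1
  6 | 0-0110  (sole → essential)
  15 | -01111,0-1111
  18 | 010-10  (sole → essential)
  20 | 01-1-0  (sole → essential)
  23 | 01-11-  (sole → essential)
  27 | 011-11  (sole → essential)
  30 | 01-1-0,01-11-
  31 | 0-1111,01-11-,011-11
  35 | -00011,10-011
  43 | 10-011,101-11
  47 | -01111,101-11
  58 | 111010  (sole → essential)
  60 | -11100  (sole → essential)
Essential prime implicants: -11100, 0-0110, 0000-1, 01-1-0, 01-11-, 010-10, 011-11, 111010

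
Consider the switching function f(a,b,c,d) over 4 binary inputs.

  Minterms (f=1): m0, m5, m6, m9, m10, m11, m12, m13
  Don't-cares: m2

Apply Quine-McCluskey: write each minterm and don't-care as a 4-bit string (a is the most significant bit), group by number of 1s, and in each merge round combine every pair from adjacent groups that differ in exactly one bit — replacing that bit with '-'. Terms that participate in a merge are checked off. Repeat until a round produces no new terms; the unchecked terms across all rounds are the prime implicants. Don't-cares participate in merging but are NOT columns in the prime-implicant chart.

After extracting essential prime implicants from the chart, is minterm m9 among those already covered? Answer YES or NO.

NO

[col 0] 0000*, 0010*, 0101*, 0110*, 1001*, 1010*, 1011*, 1100*, 1101*
[col 1] -010, -101, 0-10, 00-0, 1-01, 10-1, 101-, 110-
Prime implicants: -010, -101, 0-10, 00-0, 1-01, 10-1, 101-, 110-
PI chart (minterm → PIs covering it):
  0 | 00-0  (sole → essential)
  5 | -101  (sole → essential)
  6 | 0-10  (sole → essential)
  9 | 1-01,10-1
  10 | -010,101-
  11 | 10-1,101-
  12 | 110-  (sole → essential)
  13 | -101,1-01,110-
Essential prime implicants: -101, 0-10, 00-0, 110-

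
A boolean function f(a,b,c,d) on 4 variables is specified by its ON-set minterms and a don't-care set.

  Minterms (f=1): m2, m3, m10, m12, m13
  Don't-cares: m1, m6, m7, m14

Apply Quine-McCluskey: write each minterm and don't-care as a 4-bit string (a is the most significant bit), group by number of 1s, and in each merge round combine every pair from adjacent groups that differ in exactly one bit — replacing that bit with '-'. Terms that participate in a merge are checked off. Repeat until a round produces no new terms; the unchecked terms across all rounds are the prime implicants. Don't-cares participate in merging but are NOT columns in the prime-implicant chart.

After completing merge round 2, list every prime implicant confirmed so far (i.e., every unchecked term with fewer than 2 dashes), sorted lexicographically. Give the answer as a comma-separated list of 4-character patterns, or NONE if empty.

00-1, 11-0, 110-

[col 0] 0001*, 0010*, 0011*, 0110*, 0111*, 1010*, 1100*, 1101*, 1110*
[col 1] -010*, -110*, 0-10*, 0-11*, 00-1, 001-*, 011-*, 1-10*, 11-0, 110-
[col 2] --10, 0-1-
Prime implicants: --10, 0-1-, 00-1, 11-0, 110-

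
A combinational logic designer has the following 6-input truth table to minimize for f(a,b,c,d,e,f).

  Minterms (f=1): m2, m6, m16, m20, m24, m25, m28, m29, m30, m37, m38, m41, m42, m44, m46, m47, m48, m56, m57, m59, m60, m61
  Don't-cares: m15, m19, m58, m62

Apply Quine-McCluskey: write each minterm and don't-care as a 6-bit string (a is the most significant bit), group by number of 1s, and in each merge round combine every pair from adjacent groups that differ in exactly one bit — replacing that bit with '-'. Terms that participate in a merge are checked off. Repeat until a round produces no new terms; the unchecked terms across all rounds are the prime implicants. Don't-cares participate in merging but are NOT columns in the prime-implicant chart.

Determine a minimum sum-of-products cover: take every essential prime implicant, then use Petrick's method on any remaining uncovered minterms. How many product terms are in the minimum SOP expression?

12

[col 0] 000010*, 000110*, 001111*, 010000*, 010011, 010100*, 011000*, 011001*, 011100*, 011101*, 011110*, 100101, 100110*, 101001*, 101010*, 101100*, 101110*, 101111*, 110000*, 111000*, 111001*, 111010*, 111011*, 111100*, 111101*, 111110*
[col 1] -00110, -01111, -10000*, -11000*, -11001*, -11100*, -11101*, -11110*, 000-10, 01-000*, 01-100*, 010-00*, 011-00*, 011-01*, 01100-*, 0111-0*, 01110-*, 1-1001, 1-1010*, 1-1100*, 1-1110*, 10-110, 101-10*, 1011-0*, 10111-, 11-000*, 111-00*, 111-01*, 111-10*, 1110-0*, 1110-1*, 11100-*, 11101-*, 1111-0*, 11110-*
[col 2] -1-000, -11-00*, -11-01*, -1100-*, -111-0, -1110-*, 01--00, 011-0-*, 1-1-10, 1-11-0, 111--0, 111-0-*, 1110--
[col 3] -11-0-
Prime implicants: -00110, -01111, -1-000, -11-0-, -111-0, 000-10, 01--00, 010011, 1-1-10, 1-1001, 1-11-0, 10-110, 100101, 10111-, 111--0, 1110--
PI chart (minterm → PIs covering it):
  2 | 000-10  (sole → essential)
  6 | -00110,000-10
  16 | -1-000,01--00
  20 | 01--00  (sole → essential)
  24 | -1-000,-11-0-,01--00
  25 | -11-0-  (sole → essential)
  28 | -11-0-,-111-0,01--00
  29 | -11-0-  (sole → essential)
  30 | -111-0  (sole → essential)
  37 | 100101  (sole → essential)
  38 | -00110,10-110
  41 | 1-1001  (sole → essential)
  42 | 1-1-10  (sole → essential)
  44 | 1-11-0  (sole → essential)
  46 | 1-1-10,1-11-0,10-110,10111-
  47 | -01111,10111-
  48 | -1-000  (sole → essential)
  56 | -1-000,-11-0-,111--0,1110--
  57 | -11-0-,1-1001,1110--
  59 | 1110--  (sole → essential)
  60 | -11-0-,-111-0,1-11-0,111--0
  61 | -11-0-  (sole → essential)
Essential prime implicants: -1-000, -11-0-, -111-0, 000-10, 01--00, 1-1-10, 1-1001, 1-11-0, 100101, 1110--
Petrick residual → -00110, -01111
Minimum SOP uses 12 PIs: b'c'def' + b'cdef + bd'e'f' + bce' + bcdf' + a'b'c'ef' + a'be'f' + acef' + acd'e'f + acdf' + ab'c'de'f + abcd'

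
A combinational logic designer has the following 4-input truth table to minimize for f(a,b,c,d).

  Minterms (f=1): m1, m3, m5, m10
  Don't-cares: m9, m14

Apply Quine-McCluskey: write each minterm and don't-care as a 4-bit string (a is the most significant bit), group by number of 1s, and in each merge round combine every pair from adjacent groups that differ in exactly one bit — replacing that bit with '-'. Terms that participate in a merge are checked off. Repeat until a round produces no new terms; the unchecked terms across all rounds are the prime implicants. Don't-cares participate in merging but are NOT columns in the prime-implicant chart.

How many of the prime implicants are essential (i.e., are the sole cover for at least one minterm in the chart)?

[col 0] 0001*, 0011*, 0101*, 1001*, 1010*, 1110*
[col 1] -001, 0-01, 00-1, 1-10
Prime implicants: -001, 0-01, 00-1, 1-10
PI chart (minterm → PIs covering it):
  1 | -001,0-01,00-1
  3 | 00-1  (sole → essential)
  5 | 0-01  (sole → essential)
  10 | 1-10  (sole → essential)
Essential prime implicants: 0-01, 00-1, 1-10

3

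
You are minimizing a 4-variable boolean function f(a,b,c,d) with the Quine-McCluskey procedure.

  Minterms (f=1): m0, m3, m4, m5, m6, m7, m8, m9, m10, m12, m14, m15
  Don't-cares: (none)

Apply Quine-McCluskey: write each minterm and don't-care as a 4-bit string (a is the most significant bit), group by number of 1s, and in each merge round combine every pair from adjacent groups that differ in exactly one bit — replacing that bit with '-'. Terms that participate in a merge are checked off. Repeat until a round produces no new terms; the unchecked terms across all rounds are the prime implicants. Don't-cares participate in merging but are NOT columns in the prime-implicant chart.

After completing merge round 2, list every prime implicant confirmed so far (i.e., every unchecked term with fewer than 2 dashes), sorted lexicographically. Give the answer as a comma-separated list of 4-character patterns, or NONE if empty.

0-11, 100-

[col 0] 0000*, 0011*, 0100*, 0101*, 0110*, 0111*, 1000*, 1001*, 1010*, 1100*, 1110*, 1111*
[col 1] -000*, -100*, -110*, -111*, 0-00*, 0-11, 01-0*, 01-1*, 010-*, 011-*, 1-00*, 1-10*, 10-0*, 100-, 11-0*, 111-*
[col 2] --00, -1-0, -11-, 01--, 1--0
Prime implicants: --00, -1-0, -11-, 0-11, 01--, 1--0, 100-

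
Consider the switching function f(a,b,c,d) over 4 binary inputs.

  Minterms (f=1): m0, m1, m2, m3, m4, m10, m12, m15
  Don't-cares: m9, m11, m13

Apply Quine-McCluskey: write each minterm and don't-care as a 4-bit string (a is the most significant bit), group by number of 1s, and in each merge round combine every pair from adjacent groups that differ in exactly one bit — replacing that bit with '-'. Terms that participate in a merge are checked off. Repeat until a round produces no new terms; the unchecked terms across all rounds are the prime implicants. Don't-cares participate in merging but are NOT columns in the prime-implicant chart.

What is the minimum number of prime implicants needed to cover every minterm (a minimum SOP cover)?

[col 0] 0000*, 0001*, 0010*, 0011*, 0100*, 1001*, 1010*, 1011*, 1100*, 1101*, 1111*
[col 1] -001*, -010*, -011*, -100, 0-00, 00-0*, 00-1*, 000-*, 001-*, 1-01*, 1-11*, 10-1*, 101-*, 11-1*, 110-
[col 2] -0-1, -01-, 00--, 1--1
Prime implicants: -0-1, -01-, -100, 0-00, 00--, 1--1, 110-
PI chart (minterm → PIs covering it):
  0 | 0-00,00--
  1 | -0-1,00--
  2 | -01-,00--
  3 | -0-1,-01-,00--
  4 | -100,0-00
  10 | -01-  (sole → essential)
  12 | -100,110-
  15 | 1--1  (sole → essential)
Essential prime implicants: -01-, 1--1
Petrick residual → -100, 00--
Minimum SOP uses 4 PIs: b'c + bc'd' + a'b' + ad

4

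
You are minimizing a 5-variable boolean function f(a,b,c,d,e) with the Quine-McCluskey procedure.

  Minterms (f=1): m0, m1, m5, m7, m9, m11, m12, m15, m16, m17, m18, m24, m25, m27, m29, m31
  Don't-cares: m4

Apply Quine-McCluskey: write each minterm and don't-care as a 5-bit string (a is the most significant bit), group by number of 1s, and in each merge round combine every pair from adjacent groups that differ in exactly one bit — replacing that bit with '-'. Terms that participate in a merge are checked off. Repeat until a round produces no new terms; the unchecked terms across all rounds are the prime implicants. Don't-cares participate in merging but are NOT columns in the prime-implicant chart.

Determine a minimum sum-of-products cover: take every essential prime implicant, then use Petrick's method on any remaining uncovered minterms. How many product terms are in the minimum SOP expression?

size-2^0 implicants → 00000(✓)  00001(✓)  00100(✓)  00101(✓)  00111(✓)  01001(✓)  01011(✓)  01100(✓)  01111(✓)  10000(✓)  10001(✓)  10010(✓)  11000(✓)  11001(✓)  11011(✓)  11101(✓)  11111(✓)
size-2^1 implicants → -0000(✓)  -0001(✓)  -1001(✓)  -1011(✓)  -1111(✓)  0-001(✓)  0-100  0-111  00-00(✓)  00-01(✓)  0000-(✓)  001-1  0010-(✓)  01-11(✓)  010-1(✓)  1-000(✓)  1-001(✓)  100-0  1000-(✓)  11-01(✓)  11-11(✓)  110-1(✓)  1100-(✓)  111-1(✓)
size-2^2 implicants → --001  -000-  -1-11  -10-1  00-0-  1-00-  11--1
Unchecked terms (primes): --001, -000-, -1-11, -10-1, 0-100, 0-111, 00-0-, 001-1, 1-00-, 100-0, 11--1
Minterm coverage:
  m0 ⊆ -000-,00-0-
  m1 ⊆ --001,-000-,00-0-
  m5 ⊆ 00-0-,001-1
  m7 ⊆ 0-111,001-1
  m9 ⊆ --001,-10-1
  m11 ⊆ -1-11,-10-1
  m12 ⊆ 0-100 [E]
  m15 ⊆ -1-11,0-111
  m16 ⊆ -000-,1-00-,100-0
  m17 ⊆ --001,-000-,1-00-
  m18 ⊆ 100-0 [E]
  m24 ⊆ 1-00- [E]
  m25 ⊆ --001,-10-1,1-00-,11--1
  m27 ⊆ -1-11,-10-1,11--1
  m29 ⊆ 11--1 [E]
  m31 ⊆ -1-11,11--1
E = {0-100, 1-00-, 100-0, 11--1}
Petrick residual → -10-1, 0-111, 00-0-
Cover = bc'e + a'cd'e' + a'cde + a'b'd' + ac'd' + ab'c'e' + abe  |cover|=7

7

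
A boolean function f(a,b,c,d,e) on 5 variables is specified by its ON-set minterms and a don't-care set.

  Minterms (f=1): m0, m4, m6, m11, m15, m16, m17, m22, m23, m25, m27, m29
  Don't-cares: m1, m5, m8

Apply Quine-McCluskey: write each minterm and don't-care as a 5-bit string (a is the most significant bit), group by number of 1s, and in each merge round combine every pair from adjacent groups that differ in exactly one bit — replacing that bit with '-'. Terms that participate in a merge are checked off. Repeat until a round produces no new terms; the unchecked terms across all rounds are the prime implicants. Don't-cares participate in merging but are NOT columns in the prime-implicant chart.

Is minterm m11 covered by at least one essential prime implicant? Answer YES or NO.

YES

[col 0] 00000*, 00001*, 00100*, 00101*, 00110*, 01000*, 01011*, 01111*, 10000*, 10001*, 10110*, 10111*, 11001*, 11011*, 11101*
[col 1] -0000*, -0001*, -0110, -1011, 0-000, 00-00*, 00-01*, 0000-*, 001-0, 0010-*, 01-11, 1-001, 1000-*, 1011-, 11-01, 110-1
[col 2] -000-, 00-0-
Prime implicants: -000-, -0110, -1011, 0-000, 00-0-, 001-0, 01-11, 1-001, 1011-, 11-01, 110-1
PI chart (minterm → PIs covering it):
  0 | -000-,0-000,00-0-
  4 | 00-0-,001-0
  6 | -0110,001-0
  11 | -1011,01-11
  15 | 01-11  (sole → essential)
  16 | -000-  (sole → essential)
  17 | -000-,1-001
  22 | -0110,1011-
  23 | 1011-  (sole → essential)
  25 | 1-001,11-01,110-1
  27 | -1011,110-1
  29 | 11-01  (sole → essential)
Essential prime implicants: -000-, 01-11, 1011-, 11-01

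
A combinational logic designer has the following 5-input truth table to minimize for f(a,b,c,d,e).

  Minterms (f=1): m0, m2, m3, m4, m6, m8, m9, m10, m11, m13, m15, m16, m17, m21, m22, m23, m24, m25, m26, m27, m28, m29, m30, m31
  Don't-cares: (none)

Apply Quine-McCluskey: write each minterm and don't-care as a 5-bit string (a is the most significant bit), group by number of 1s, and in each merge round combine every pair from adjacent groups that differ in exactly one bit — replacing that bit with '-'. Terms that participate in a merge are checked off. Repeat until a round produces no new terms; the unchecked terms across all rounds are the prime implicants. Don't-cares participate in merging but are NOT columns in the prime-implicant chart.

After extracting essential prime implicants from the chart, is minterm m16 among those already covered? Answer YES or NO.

Round 0: 00000✓ 00010✓ 00011✓ 00100✓ 00110✓ 01000✓ 01001✓ 01010✓ 01011✓ 01101✓ 01111✓ 10000✓ 10001✓ 10101✓ 10110✓ 10111✓ 11000✓ 11001✓ 11010✓ 11011✓ 11100✓ 11101✓ 11110✓ 11111✓
Round 1: -0000✓ -0110 -1000✓ -1001✓ -1010✓ -1011✓ -1101✓ -1111✓ 0-000✓ 0-010✓ 0-011✓ 00-00✓ 00-10✓ 000-0✓ 0001-✓ 001-0✓ 01-01✓ 01-11✓ 010-0✓ 010-1✓ 0100-✓ 0101-✓ 011-1✓ 1-000✓ 1-001✓ 1-101✓ 1-110✓ 1-111✓ 10-01✓ 1000-✓ 101-1✓ 1011-✓ 11-00✓ 11-01✓ 11-10✓ 11-11✓ 110-0✓ 110-1✓ 1100-✓ 1101-✓ 111-0✓ 111-1✓ 1110-✓ 1111-✓
Round 2: --000 -1-01✓ -1-11✓ -10-0✓ -10-1✓ -100-✓ -101-✓ -11-1✓ 0-0-0 0-01- 00--0 01--1✓ 010--✓ 1--01 1-00- 1-1-1 1-11- 11--0✓ 11--1✓ 11-0-✓ 11-1-✓ 110--✓ 111--✓
Round 3: -1--1 -10-- 11---
PIs = {--000, -0110, -1--1, -10--, 0-0-0, 0-01-, 00--0, 1--01, 1-00-, 1-1-1, 1-11-, 11---}
Coverage chart:
  m0: --000,0-0-0,00--0
  m2: 0-0-0,0-01-,00--0
  m3: 0-01- ←essential
  m4: 00--0 ←essential
  m6: -0110,00--0
  m8: --000,-10--,0-0-0
  m9: -1--1,-10--
  m10: -10--,0-0-0,0-01-
  m11: -1--1,-10--,0-01-
  m13: -1--1 ←essential
  m15: -1--1 ←essential
  m16: --000,1-00-
  m17: 1--01,1-00-
  m21: 1--01,1-1-1
  m22: -0110,1-11-
  m23: 1-1-1,1-11-
  m24: --000,-10--,1-00-,11---
  m25: -1--1,-10--,1--01,1-00-,11---
  m26: -10--,11---
  m27: -1--1,-10--,11---
  m28: 11--- ←essential
  m29: -1--1,1--01,1-1-1,11---
  m30: 1-11-,11---
  m31: -1--1,1-1-1,1-11-,11---
Essential: -1--1, 0-01-, 00--0, 11---

NO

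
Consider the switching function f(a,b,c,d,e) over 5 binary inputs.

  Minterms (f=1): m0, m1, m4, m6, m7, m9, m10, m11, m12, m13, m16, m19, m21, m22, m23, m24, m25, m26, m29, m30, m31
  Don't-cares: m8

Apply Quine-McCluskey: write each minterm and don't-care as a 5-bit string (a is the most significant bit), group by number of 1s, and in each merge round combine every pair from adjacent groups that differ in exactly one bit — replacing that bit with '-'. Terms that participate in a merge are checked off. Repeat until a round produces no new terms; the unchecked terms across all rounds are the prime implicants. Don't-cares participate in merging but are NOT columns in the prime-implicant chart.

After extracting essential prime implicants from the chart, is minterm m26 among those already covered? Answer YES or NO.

[col 0] 00000*, 00001*, 00100*, 00110*, 00111*, 01000*, 01001*, 01010*, 01011*, 01100*, 01101*, 10000*, 10011*, 10101*, 10110*, 10111*, 11000*, 11001*, 11010*, 11101*, 11110*, 11111*
[col 1] -0000*, -0110*, -0111*, -1000*, -1001*, -1010*, -1101*, 0-000*, 0-001*, 0-100*, 00-00*, 0000-*, 001-0, 0011-*, 01-00*, 01-01*, 010-0*, 010-1*, 0100-*, 0101-*, 0110-*, 1-000*, 1-101*, 1-110*, 1-111*, 10-11, 101-1*, 1011-*, 11-01*, 11-10, 110-0*, 1100-*, 111-1*, 1111-*
[col 2] --000, -011-, -1-01, -10-0, -100-, 0--00, 0-00-, 01-0-, 010--, 1-1-1, 1-11-
Prime implicants: --000, -011-, -1-01, -10-0, -100-, 0--00, 0-00-, 001-0, 01-0-, 010--, 1-1-1, 1-11-, 10-11, 11-10
PI chart (minterm → PIs covering it):
  0 | --000,0--00,0-00-
  1 | 0-00-  (sole → essential)
  4 | 0--00,001-0
  6 | -011-,001-0
  7 | -011-  (sole → essential)
  9 | -1-01,-100-,0-00-,01-0-,010--
  10 | -10-0,010--
  11 | 010--  (sole → essential)
  12 | 0--00,01-0-
  13 | -1-01,01-0-
  16 | --000  (sole → essential)
  19 | 10-11  (sole → essential)
  21 | 1-1-1  (sole → essential)
  22 | -011-,1-11-
  23 | -011-,1-1-1,1-11-,10-11
  24 | --000,-10-0,-100-
  25 | -1-01,-100-
  26 | -10-0,11-10
  29 | -1-01,1-1-1
  30 | 1-11-,11-10
  31 | 1-1-1,1-11-
Essential prime implicants: --000, -011-, 0-00-, 010--, 1-1-1, 10-11

NO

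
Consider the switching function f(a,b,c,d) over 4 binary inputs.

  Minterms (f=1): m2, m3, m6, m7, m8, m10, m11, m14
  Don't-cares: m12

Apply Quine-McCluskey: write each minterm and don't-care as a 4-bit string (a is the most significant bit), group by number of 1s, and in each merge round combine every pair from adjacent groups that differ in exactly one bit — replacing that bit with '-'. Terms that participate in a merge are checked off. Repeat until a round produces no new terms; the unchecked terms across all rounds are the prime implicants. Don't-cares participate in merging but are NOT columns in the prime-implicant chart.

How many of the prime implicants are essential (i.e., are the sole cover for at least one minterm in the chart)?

size-2^0 implicants → 0010(✓)  0011(✓)  0110(✓)  0111(✓)  1000(✓)  1010(✓)  1011(✓)  1100(✓)  1110(✓)
size-2^1 implicants → -010(✓)  -011(✓)  -110(✓)  0-10(✓)  0-11(✓)  001-(✓)  011-(✓)  1-00(✓)  1-10(✓)  10-0(✓)  101-(✓)  11-0(✓)
size-2^2 implicants → --10  -01-  0-1-  1--0
Unchecked terms (primes): --10, -01-, 0-1-, 1--0
Minterm coverage:
  m2 ⊆ --10,-01-,0-1-
  m3 ⊆ -01-,0-1-
  m6 ⊆ --10,0-1-
  m7 ⊆ 0-1- [E]
  m8 ⊆ 1--0 [E]
  m10 ⊆ --10,-01-,1--0
  m11 ⊆ -01- [E]
  m14 ⊆ --10,1--0
E = {-01-, 0-1-, 1--0}

3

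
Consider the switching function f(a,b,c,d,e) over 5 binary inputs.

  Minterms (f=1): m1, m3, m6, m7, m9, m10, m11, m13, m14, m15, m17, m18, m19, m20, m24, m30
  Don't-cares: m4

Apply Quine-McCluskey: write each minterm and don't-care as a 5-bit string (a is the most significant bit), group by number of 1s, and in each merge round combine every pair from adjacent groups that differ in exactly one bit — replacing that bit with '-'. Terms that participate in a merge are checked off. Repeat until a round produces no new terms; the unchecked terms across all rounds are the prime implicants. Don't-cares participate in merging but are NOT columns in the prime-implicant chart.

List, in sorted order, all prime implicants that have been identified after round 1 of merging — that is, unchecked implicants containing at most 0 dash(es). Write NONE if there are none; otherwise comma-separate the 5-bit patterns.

size-2^0 implicants → 00001(✓)  00011(✓)  00100(✓)  00110(✓)  00111(✓)  01001(✓)  01010(✓)  01011(✓)  01101(✓)  01110(✓)  01111(✓)  10001(✓)  10010(✓)  10011(✓)  10100(✓)  11000  11110(✓)
size-2^1 implicants → -0001(✓)  -0011(✓)  -0100  -1110  0-001(✓)  0-011(✓)  0-110(✓)  0-111(✓)  00-11(✓)  000-1(✓)  001-0  0011-(✓)  01-01(✓)  01-10(✓)  01-11(✓)  010-1(✓)  0101-(✓)  011-1(✓)  0111-(✓)  100-1(✓)  1001-
size-2^2 implicants → -00-1  0--11  0-0-1  0-11-  01--1  01-1-
Unchecked terms (primes): -00-1, -0100, -1110, 0--11, 0-0-1, 0-11-, 001-0, 01--1, 01-1-, 1001-, 11000

11000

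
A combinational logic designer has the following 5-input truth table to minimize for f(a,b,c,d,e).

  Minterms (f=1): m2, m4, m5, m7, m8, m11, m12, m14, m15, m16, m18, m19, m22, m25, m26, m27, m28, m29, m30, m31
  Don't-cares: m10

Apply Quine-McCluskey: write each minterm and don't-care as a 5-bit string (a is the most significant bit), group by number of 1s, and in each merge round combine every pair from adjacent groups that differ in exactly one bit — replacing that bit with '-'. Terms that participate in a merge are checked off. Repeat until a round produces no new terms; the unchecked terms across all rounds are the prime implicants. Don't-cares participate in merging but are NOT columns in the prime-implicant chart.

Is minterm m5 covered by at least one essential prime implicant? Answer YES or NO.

NO

Round 0: 00010✓ 00100✓ 00101✓ 00111✓ 01000✓ 01010✓ 01011✓ 01100✓ 01110✓ 01111✓ 10000✓ 10010✓ 10011✓ 10110✓ 11001✓ 11010✓ 11011✓ 11100✓ 11101✓ 11110✓ 11111✓
Round 1: -0010✓ -1010✓ -1011✓ -1100✓ -1110✓ -1111✓ 0-010✓ 0-100 0-111 001-1 0010- 01-00✓ 01-10✓ 01-11✓ 010-0✓ 0101-✓ 011-0✓ 0111-✓ 1-010✓ 1-011✓ 1-110✓ 10-10✓ 100-0 1001-✓ 11-01✓ 11-10✓ 11-11✓ 110-1✓ 1101-✓ 111-0✓ 111-1✓ 1110-✓ 1111-✓
Round 2: --010 -1-10✓ -1-11✓ -101-✓ -11-0 -111-✓ 01--0 01-1-✓ 1--10 1-01- 11--1 11-1-✓ 111--
Round 3: -1-1-
PIs = {--010, -1-1-, -11-0, 0-100, 0-111, 001-1, 0010-, 01--0, 1--10, 1-01-, 100-0, 11--1, 111--}
Coverage chart:
  m2: --010 ←essential
  m4: 0-100,0010-
  m5: 001-1,0010-
  m7: 0-111,001-1
  m8: 01--0 ←essential
  m11: -1-1- ←essential
  m12: -11-0,0-100,01--0
  m14: -1-1-,-11-0,01--0
  m15: -1-1-,0-111
  m16: 100-0 ←essential
  m18: --010,1--10,1-01-,100-0
  m19: 1-01- ←essential
  m22: 1--10 ←essential
  m25: 11--1 ←essential
  m26: --010,-1-1-,1--10,1-01-
  m27: -1-1-,1-01-,11--1
  m28: -11-0,111--
  m29: 11--1,111--
  m30: -1-1-,-11-0,1--10,111--
  m31: -1-1-,11--1,111--
Essential: --010, -1-1-, 01--0, 1--10, 1-01-, 100-0, 11--1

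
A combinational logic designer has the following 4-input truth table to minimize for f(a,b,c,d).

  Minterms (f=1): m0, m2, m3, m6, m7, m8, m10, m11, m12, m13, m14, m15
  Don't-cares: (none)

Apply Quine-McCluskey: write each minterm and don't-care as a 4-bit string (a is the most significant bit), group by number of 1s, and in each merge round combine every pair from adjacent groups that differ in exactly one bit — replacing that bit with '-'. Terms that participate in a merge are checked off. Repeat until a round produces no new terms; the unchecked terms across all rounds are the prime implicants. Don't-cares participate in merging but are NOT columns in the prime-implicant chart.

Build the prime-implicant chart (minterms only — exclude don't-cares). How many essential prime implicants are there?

3

size-2^0 implicants → 0000(✓)  0010(✓)  0011(✓)  0110(✓)  0111(✓)  1000(✓)  1010(✓)  1011(✓)  1100(✓)  1101(✓)  1110(✓)  1111(✓)
size-2^1 implicants → -000(✓)  -010(✓)  -011(✓)  -110(✓)  -111(✓)  0-10(✓)  0-11(✓)  00-0(✓)  001-(✓)  011-(✓)  1-00(✓)  1-10(✓)  1-11(✓)  10-0(✓)  101-(✓)  11-0(✓)  11-1(✓)  110-(✓)  111-(✓)
size-2^2 implicants → --10(✓)  --11(✓)  -0-0  -01-(✓)  -11-(✓)  0-1-(✓)  1--0  1-1-(✓)  11--
size-2^3 implicants → --1-
Unchecked terms (primes): --1-, -0-0, 1--0, 11--
Minterm coverage:
  m0 ⊆ -0-0 [E]
  m2 ⊆ --1-,-0-0
  m3 ⊆ --1- [E]
  m6 ⊆ --1- [E]
  m7 ⊆ --1- [E]
  m8 ⊆ -0-0,1--0
  m10 ⊆ --1-,-0-0,1--0
  m11 ⊆ --1- [E]
  m12 ⊆ 1--0,11--
  m13 ⊆ 11-- [E]
  m14 ⊆ --1-,1--0,11--
  m15 ⊆ --1-,11--
E = {--1-, -0-0, 11--}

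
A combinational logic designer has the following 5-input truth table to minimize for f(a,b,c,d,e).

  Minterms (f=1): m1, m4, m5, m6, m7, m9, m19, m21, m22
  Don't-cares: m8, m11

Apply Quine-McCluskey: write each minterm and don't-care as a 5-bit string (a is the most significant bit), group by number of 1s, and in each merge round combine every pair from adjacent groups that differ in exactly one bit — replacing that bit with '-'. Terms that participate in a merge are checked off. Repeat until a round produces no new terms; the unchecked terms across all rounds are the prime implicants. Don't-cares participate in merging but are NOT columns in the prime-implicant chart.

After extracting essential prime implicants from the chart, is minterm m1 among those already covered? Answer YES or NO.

NO

size-2^0 implicants → 00001(✓)  00100(✓)  00101(✓)  00110(✓)  00111(✓)  01000(✓)  01001(✓)  01011(✓)  10011  10101(✓)  10110(✓)
size-2^1 implicants → -0101  -0110  0-001  00-01  001-0(✓)  001-1(✓)  0010-(✓)  0011-(✓)  010-1  0100-
size-2^2 implicants → 001--
Unchecked terms (primes): -0101, -0110, 0-001, 00-01, 001--, 010-1, 0100-, 10011
Minterm coverage:
  m1 ⊆ 0-001,00-01
  m4 ⊆ 001-- [E]
  m5 ⊆ -0101,00-01,001--
  m6 ⊆ -0110,001--
  m7 ⊆ 001-- [E]
  m9 ⊆ 0-001,010-1,0100-
  m19 ⊆ 10011 [E]
  m21 ⊆ -0101 [E]
  m22 ⊆ -0110 [E]
E = {-0101, -0110, 001--, 10011}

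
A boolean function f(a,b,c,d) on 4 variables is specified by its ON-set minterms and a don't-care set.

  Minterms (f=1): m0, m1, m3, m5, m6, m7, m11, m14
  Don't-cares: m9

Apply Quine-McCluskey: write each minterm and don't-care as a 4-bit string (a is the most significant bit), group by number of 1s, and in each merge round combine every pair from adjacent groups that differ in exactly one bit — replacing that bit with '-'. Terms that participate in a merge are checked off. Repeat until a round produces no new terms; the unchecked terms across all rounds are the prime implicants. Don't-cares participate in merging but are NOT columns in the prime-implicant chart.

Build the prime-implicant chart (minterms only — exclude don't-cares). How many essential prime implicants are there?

4

[col 0] 0000*, 0001*, 0011*, 0101*, 0110*, 0111*, 1001*, 1011*, 1110*
[col 1] -001*, -011*, -110, 0-01*, 0-11*, 00-1*, 000-, 01-1*, 011-, 10-1*
[col 2] -0-1, 0--1
Prime implicants: -0-1, -110, 0--1, 000-, 011-
PI chart (minterm → PIs covering it):
  0 | 000-  (sole → essential)
  1 | -0-1,0--1,000-
  3 | -0-1,0--1
  5 | 0--1  (sole → essential)
  6 | -110,011-
  7 | 0--1,011-
  11 | -0-1  (sole → essential)
  14 | -110  (sole → essential)
Essential prime implicants: -0-1, -110, 0--1, 000-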